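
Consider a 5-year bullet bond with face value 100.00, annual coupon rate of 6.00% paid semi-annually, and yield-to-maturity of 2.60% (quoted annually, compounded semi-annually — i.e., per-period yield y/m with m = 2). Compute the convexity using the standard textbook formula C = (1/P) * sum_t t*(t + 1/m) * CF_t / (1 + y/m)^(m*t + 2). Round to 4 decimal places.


Answer: Convexity = 22.8427

Derivation:
Coupon per period c = face * coupon_rate / m = 3.000000
Periods per year m = 2; per-period yield y/m = 0.013000
Number of cashflows N = 10
Cashflows (t years, CF_t, discount factor 1/(1+y/m)^(m*t), PV):
  t = 0.5000: CF_t = 3.000000, DF = 0.987167, PV = 2.961500
  t = 1.0000: CF_t = 3.000000, DF = 0.974498, PV = 2.923495
  t = 1.5000: CF_t = 3.000000, DF = 0.961992, PV = 2.885977
  t = 2.0000: CF_t = 3.000000, DF = 0.949647, PV = 2.848941
  t = 2.5000: CF_t = 3.000000, DF = 0.937460, PV = 2.812380
  t = 3.0000: CF_t = 3.000000, DF = 0.925429, PV = 2.776288
  t = 3.5000: CF_t = 3.000000, DF = 0.913553, PV = 2.740660
  t = 4.0000: CF_t = 3.000000, DF = 0.901829, PV = 2.705488
  t = 4.5000: CF_t = 3.000000, DF = 0.890256, PV = 2.670769
  t = 5.0000: CF_t = 103.000000, DF = 0.878831, PV = 90.519630
Price P = sum_t PV_t = 115.845130
Convexity numerator sum_t t*(t + 1/m) * CF_t / (1+y/m)^(m*t + 2):
  t = 0.5000: term = 1.442989
  t = 1.0000: term = 4.273412
  t = 1.5000: term = 8.437141
  t = 2.0000: term = 13.881442
  t = 2.5000: term = 20.554949
  t = 3.0000: term = 28.407629
  t = 3.5000: term = 37.390759
  t = 4.0000: term = 47.456894
  t = 4.5000: term = 58.559839
  t = 5.0000: term = 2425.808839
Convexity = (1/P) * sum = 2646.213892 / 115.845130 = 22.842686


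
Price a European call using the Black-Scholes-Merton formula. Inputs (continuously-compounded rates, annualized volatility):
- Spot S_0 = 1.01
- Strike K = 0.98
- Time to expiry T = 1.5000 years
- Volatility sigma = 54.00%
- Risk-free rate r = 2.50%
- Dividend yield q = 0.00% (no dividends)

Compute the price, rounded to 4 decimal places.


Answer: Price = 0.2875

Derivation:
d1 = (ln(S/K) + (r - q + 0.5*sigma^2) * T) / (sigma * sqrt(T)) = 0.43297459
d2 = d1 - sigma * sqrt(T) = -0.22838764
exp(-rT) = 0.96319442; exp(-qT) = 1.00000000
C = S_0 * exp(-qT) * N(d1) - K * exp(-rT) * N(d2)
N(d1) = 0.66748338; N(d2) = 0.40967245
C = 1.0100 * 1.00000000 * 0.66748338 - 0.9800 * 0.96319442 * 0.40967245 = 0.2875


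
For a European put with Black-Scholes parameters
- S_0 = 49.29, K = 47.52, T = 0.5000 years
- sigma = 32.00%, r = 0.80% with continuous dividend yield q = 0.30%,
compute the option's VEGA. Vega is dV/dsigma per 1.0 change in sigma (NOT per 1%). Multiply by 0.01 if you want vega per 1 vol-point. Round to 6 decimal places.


Answer: Vega = 13.327993

Derivation:
d1 = 0.2858061336; d2 = 0.0595319637
phi(d1) = 0.3829767080; exp(-qT) = 0.9985011244; exp(-rT) = 0.9960079893
Vega = S * exp(-qT) * phi(d1) * sqrt(T) = 49.2900 * 0.9985011244 * 0.3829767080 * 0.7071067812 = 13.327993


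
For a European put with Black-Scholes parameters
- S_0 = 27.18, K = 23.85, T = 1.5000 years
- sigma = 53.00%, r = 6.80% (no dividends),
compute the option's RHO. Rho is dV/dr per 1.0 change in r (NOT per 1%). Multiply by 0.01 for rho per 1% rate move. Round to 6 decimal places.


d1 = 0.6830412799; d2 = 0.0339264981
phi(d1) = 0.3159373867; exp(-qT) = 1.0000000000; exp(-rT) = 0.9030295517
N(-d2) = 0.4864678815
Rho = -K*T*exp(-rT)*N(-d2) = -23.8500 * 1.5000 * 0.9030295517 * 0.4864678815 = -15.715774

Answer: Rho = -15.715774


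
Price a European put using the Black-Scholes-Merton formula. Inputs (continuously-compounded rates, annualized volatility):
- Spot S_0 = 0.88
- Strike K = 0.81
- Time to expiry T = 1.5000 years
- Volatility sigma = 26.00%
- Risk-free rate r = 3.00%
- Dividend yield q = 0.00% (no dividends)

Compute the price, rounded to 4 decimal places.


Answer: Price = 0.0601

Derivation:
d1 = (ln(S/K) + (r - q + 0.5*sigma^2) * T) / (sigma * sqrt(T)) = 0.56083159
d2 = d1 - sigma * sqrt(T) = 0.24239792
exp(-rT) = 0.95599748; exp(-qT) = 1.00000000
P = K * exp(-rT) * N(-d2) - S_0 * exp(-qT) * N(-d1)
N(-d1) = 0.28745617; N(-d2) = 0.40423592
P = 0.8100 * 0.95599748 * 0.40423592 - 0.8800 * 1.00000000 * 0.28745617 = 0.0601


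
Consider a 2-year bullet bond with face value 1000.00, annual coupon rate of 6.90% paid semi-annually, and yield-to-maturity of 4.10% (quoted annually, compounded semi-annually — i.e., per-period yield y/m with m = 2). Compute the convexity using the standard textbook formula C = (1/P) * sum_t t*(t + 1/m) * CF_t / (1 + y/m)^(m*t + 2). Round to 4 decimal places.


Answer: Convexity = 4.4975

Derivation:
Coupon per period c = face * coupon_rate / m = 34.500000
Periods per year m = 2; per-period yield y/m = 0.020500
Number of cashflows N = 4
Cashflows (t years, CF_t, discount factor 1/(1+y/m)^(m*t), PV):
  t = 0.5000: CF_t = 34.500000, DF = 0.979912, PV = 33.806957
  t = 1.0000: CF_t = 34.500000, DF = 0.960227, PV = 33.127837
  t = 1.5000: CF_t = 34.500000, DF = 0.940938, PV = 32.462358
  t = 2.0000: CF_t = 1034.500000, DF = 0.922036, PV = 953.846430
Price P = sum_t PV_t = 1053.243583
Convexity numerator sum_t t*(t + 1/m) * CF_t / (1+y/m)^(m*t + 2):
  t = 0.5000: term = 16.231179
  t = 1.0000: term = 47.715372
  t = 1.5000: term = 93.513714
  t = 2.0000: term = 4579.546204
Convexity = (1/P) * sum = 4737.006469 / 1053.243583 = 4.497541


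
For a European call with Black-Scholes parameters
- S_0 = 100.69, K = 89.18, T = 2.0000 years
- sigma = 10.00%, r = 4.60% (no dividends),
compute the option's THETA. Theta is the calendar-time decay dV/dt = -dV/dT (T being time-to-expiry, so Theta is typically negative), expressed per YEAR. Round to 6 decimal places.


d1 = 1.5796036516; d2 = 1.4381822954
phi(d1) = 0.1145765201; exp(-qT) = 1.0000000000; exp(-rT) = 0.9121051495
Theta = -S*exp(-qT)*phi(d1)*sigma/(2*sqrt(T)) - r*K*exp(-rT)*N(d2) + q*S*exp(-qT)*N(d1)
N(d1) = 0.9429011688; N(d2) = 0.9248088314; sqrt(T) = 1.4142135624
Term 1 = -100.6900 * 1.0000000000 * 0.1145765201 * 0.1000 / (2 * 1.4142135624) = -0.4078842869
Term 2 = -0.0460 * 89.1800 * 0.9121051495 * 0.9248088314 = -3.4603671116
Term 3 = 0 (no dividend yield, q = 0)
Theta = -0.4078842869 + (-3.4603671116) + (0.0000000000) = -3.868251

Answer: Theta = -3.868251


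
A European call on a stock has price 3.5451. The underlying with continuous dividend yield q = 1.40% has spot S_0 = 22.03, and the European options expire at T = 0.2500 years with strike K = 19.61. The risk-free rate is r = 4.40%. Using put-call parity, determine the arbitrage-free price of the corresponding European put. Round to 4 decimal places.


Put-call parity: C - P = S_0 * exp(-qT) - K * exp(-rT).
S_0 * exp(-qT) = 22.0300 * 0.99650612 = 21.95302978
K * exp(-rT) = 19.6100 * 0.98906028 = 19.39547207
P = C - S*exp(-qT) + K*exp(-rT)
P = 3.5451 - 21.95302978 + 19.39547207 = 0.9875

Answer: Put price = 0.9875


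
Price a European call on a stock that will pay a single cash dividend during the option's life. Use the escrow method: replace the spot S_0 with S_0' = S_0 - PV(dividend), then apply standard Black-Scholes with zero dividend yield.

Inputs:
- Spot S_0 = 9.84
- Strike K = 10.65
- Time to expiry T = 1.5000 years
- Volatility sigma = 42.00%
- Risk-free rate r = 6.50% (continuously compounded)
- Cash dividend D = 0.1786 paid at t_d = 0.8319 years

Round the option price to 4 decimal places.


PV(D) = D * exp(-r * t_d) = 0.1786 * 0.94736247 = 0.16919894
S_0' = S_0 - PV(D) = 9.8400 - 0.16919894 = 9.67080106
d1 = (ln(S_0'/K) + (r + sigma^2/2)*T) / (sigma*sqrt(T)) = 0.25924010
d2 = d1 - sigma*sqrt(T) = -0.25515274
exp(-rT) = 0.90710234
N(d1) = 0.60227500; N(d2) = 0.39930256
C = S_0' * N(d1) - K * exp(-rT) * N(d2) = 9.67080106 * 0.60227500 - 10.6500 * 0.90710234 * 0.39930256 = 1.9670

Answer: Price = 1.9670


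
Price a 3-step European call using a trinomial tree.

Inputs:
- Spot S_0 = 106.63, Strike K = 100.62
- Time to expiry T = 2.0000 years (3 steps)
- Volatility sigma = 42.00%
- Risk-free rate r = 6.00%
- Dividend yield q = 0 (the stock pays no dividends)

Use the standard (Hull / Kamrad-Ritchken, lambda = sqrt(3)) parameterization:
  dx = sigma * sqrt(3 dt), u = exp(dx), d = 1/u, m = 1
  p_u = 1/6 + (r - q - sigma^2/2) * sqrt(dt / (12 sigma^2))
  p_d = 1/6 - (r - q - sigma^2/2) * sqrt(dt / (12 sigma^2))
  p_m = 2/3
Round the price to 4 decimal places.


Answer: Price = V(0,0) = 31.3674

Derivation:
dt = T/N = 0.666667; dx = sigma*sqrt(3*dt) = 0.593970
u = exp(dx) = 1.811164; d = 1/u = 0.552131
p_u = 0.150841, p_m = 0.666667, p_d = 0.182492
Discount per step: exp(-r*dt) = 0.960789
Stock lattice S(k, j) with j the centered position index:
  k=0: S(0,+0) = 106.6300
  k=1: S(1,-1) = 58.8737; S(1,+0) = 106.6300; S(1,+1) = 193.1244
  k=2: S(2,-2) = 32.5060; S(2,-1) = 58.8737; S(2,+0) = 106.6300; S(2,+1) = 193.1244; S(2,+2) = 349.7800
  k=3: S(3,-3) = 17.9476; S(3,-2) = 32.5060; S(3,-1) = 58.8737; S(3,+0) = 106.6300; S(3,+1) = 193.1244; S(3,+2) = 349.7800; S(3,+3) = 633.5089
Terminal payoffs V(N, j) = max(S_T - K, 0):
  V(3,-3) = 0.000000; V(3,-2) = 0.000000; V(3,-1) = 0.000000; V(3,+0) = 6.010000; V(3,+1) = 92.504410; V(3,+2) = 249.159967; V(3,+3) = 532.888861
Backward induction: V(k, j) = exp(-r*dt) * [p_u * V(k+1, j+1) + p_m * V(k+1, j) + p_d * V(k+1, j-1)]
  V(2,-2) = exp(-r*dt) * [p_u*0.000000 + p_m*0.000000 + p_d*0.000000] = 0.000000
  V(2,-1) = exp(-r*dt) * [p_u*6.010000 + p_m*0.000000 + p_d*0.000000] = 0.871008
  V(2,+0) = exp(-r*dt) * [p_u*92.504410 + p_m*6.010000 + p_d*0.000000] = 17.255893
  V(2,+1) = exp(-r*dt) * [p_u*249.159967 + p_m*92.504410 + p_d*6.010000] = 96.415134
  V(2,+2) = exp(-r*dt) * [p_u*532.888861 + p_m*249.159967 + p_d*92.504410] = 253.042590
  V(1,-1) = exp(-r*dt) * [p_u*17.255893 + p_m*0.871008 + p_d*0.000000] = 3.058737
  V(1,+0) = exp(-r*dt) * [p_u*96.415134 + p_m*17.255893 + p_d*0.871008] = 25.178670
  V(1,+1) = exp(-r*dt) * [p_u*253.042590 + p_m*96.415134 + p_d*17.255893] = 101.454569
  V(0,+0) = exp(-r*dt) * [p_u*101.454569 + p_m*25.178670 + p_d*3.058737] = 31.367353


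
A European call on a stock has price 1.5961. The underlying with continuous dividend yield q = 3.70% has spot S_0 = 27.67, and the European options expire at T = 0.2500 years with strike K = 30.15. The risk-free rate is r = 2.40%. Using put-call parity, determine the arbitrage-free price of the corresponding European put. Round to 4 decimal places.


Put-call parity: C - P = S_0 * exp(-qT) - K * exp(-rT).
S_0 * exp(-qT) = 27.6700 * 0.99079265 = 27.41523262
K * exp(-rT) = 30.1500 * 0.99401796 = 29.96964162
P = C - S*exp(-qT) + K*exp(-rT)
P = 1.5961 - 27.41523262 + 29.96964162 = 4.1505

Answer: Put price = 4.1505


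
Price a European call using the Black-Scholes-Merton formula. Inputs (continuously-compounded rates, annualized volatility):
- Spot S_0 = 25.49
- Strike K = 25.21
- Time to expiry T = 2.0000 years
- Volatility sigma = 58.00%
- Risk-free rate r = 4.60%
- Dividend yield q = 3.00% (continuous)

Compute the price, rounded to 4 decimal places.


Answer: Price = 7.9951

Derivation:
d1 = (ln(S/K) + (r - q + 0.5*sigma^2) * T) / (sigma * sqrt(T)) = 0.46260081
d2 = d1 - sigma * sqrt(T) = -0.35764306
exp(-rT) = 0.91210515; exp(-qT) = 0.94176453
C = S_0 * exp(-qT) * N(d1) - K * exp(-rT) * N(d2)
N(d1) = 0.67817474; N(d2) = 0.36030523
C = 25.4900 * 0.94176453 * 0.67817474 - 25.2100 * 0.91210515 * 0.36030523 = 7.9951


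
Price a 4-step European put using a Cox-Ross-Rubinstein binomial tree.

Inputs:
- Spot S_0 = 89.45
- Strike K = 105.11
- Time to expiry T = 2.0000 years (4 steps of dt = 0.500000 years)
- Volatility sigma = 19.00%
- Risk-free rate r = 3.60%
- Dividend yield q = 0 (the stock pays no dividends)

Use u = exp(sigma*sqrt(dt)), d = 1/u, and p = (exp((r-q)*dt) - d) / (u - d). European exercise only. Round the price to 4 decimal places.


dt = T/N = 0.500000
u = exp(sigma*sqrt(dt)) = 1.143793; d = 1/u = 0.874284
p = (exp((r-q)*dt) - d) / (u - d) = 0.533856
Discount per step: exp(-r*dt) = 0.982161
Stock lattice S(k, i) with i counting down-moves:
  k=0: S(0,0) = 89.4500
  k=1: S(1,0) = 102.3123; S(1,1) = 78.2047
  k=2: S(2,0) = 117.0242; S(2,1) = 89.4500; S(2,2) = 68.3731
  k=3: S(3,0) = 133.8515; S(3,1) = 102.3123; S(3,2) = 78.2047; S(3,3) = 59.7775
  k=4: S(4,0) = 153.0984; S(4,1) = 117.0242; S(4,2) = 89.4500; S(4,3) = 68.3731; S(4,4) = 52.2625
Terminal payoffs V(N, i) = max(K - S_T, 0):
  V(4,0) = 0.000000; V(4,1) = 0.000000; V(4,2) = 15.660000; V(4,3) = 36.736916; V(4,4) = 52.847523
Backward induction: V(k, i) = exp(-r*dt) * [p * V(k+1, i) + (1-p) * V(k+1, i+1)].
  V(3,0) = exp(-r*dt) * [p*0.000000 + (1-p)*0.000000] = 0.000000
  V(3,1) = exp(-r*dt) * [p*0.000000 + (1-p)*15.660000] = 7.169601
  V(3,2) = exp(-r*dt) * [p*15.660000 + (1-p)*36.736916] = 25.030264
  V(3,3) = exp(-r*dt) * [p*36.736916 + (1-p)*52.847523] = 43.457470
  V(2,0) = exp(-r*dt) * [p*0.000000 + (1-p)*7.169601] = 3.282451
  V(2,1) = exp(-r*dt) * [p*7.169601 + (1-p)*25.030264] = 15.218831
  V(2,2) = exp(-r*dt) * [p*25.030264 + (1-p)*43.457470] = 33.020258
  V(1,0) = exp(-r*dt) * [p*3.282451 + (1-p)*15.218831] = 8.688715
  V(1,1) = exp(-r*dt) * [p*15.218831 + (1-p)*33.020258] = 23.097351
  V(0,0) = exp(-r*dt) * [p*8.688715 + (1-p)*23.097351] = 15.130408

Answer: Price = V(0,0) = 15.1304


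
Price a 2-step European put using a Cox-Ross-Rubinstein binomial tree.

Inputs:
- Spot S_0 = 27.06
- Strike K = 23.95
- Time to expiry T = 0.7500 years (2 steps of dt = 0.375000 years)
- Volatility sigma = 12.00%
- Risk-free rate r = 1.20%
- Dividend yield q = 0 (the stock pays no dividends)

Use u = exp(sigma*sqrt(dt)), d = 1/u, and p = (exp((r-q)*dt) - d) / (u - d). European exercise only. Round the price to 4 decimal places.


dt = T/N = 0.375000
u = exp(sigma*sqrt(dt)) = 1.076252; d = 1/u = 0.929150
p = (exp((r-q)*dt) - d) / (u - d) = 0.512297
Discount per step: exp(-r*dt) = 0.995510
Stock lattice S(k, i) with i counting down-moves:
  k=0: S(0,0) = 27.0600
  k=1: S(1,0) = 29.1234; S(1,1) = 25.1428
  k=2: S(2,0) = 31.3441; S(2,1) = 27.0600; S(2,2) = 23.3615
Terminal payoffs V(N, i) = max(K - S_T, 0):
  V(2,0) = 0.000000; V(2,1) = 0.000000; V(2,2) = 0.588550
Backward induction: V(k, i) = exp(-r*dt) * [p * V(k+1, i) + (1-p) * V(k+1, i+1)].
  V(1,0) = exp(-r*dt) * [p*0.000000 + (1-p)*0.000000] = 0.000000
  V(1,1) = exp(-r*dt) * [p*0.000000 + (1-p)*0.588550] = 0.285749
  V(0,0) = exp(-r*dt) * [p*0.000000 + (1-p)*0.285749] = 0.138735

Answer: Price = V(0,0) = 0.1387


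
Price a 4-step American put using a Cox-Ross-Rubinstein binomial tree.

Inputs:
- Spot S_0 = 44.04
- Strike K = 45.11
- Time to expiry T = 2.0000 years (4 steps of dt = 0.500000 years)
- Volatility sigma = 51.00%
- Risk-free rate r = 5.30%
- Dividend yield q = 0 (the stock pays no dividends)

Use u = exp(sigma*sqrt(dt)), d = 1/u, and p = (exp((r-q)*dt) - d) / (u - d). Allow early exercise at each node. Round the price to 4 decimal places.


Answer: Price = V(0,0) = 10.6796

Derivation:
dt = T/N = 0.500000
u = exp(sigma*sqrt(dt)) = 1.434225; d = 1/u = 0.697241
p = (exp((r-q)*dt) - d) / (u - d) = 0.447246
Discount per step: exp(-r*dt) = 0.973848
Stock lattice S(k, i) with i counting down-moves:
  k=0: S(0,0) = 44.0400
  k=1: S(1,0) = 63.1633; S(1,1) = 30.7065
  k=2: S(2,0) = 90.5903; S(2,1) = 44.0400; S(2,2) = 21.4098
  k=3: S(3,0) = 129.9269; S(3,1) = 63.1633; S(3,2) = 30.7065; S(3,3) = 14.9278
  k=4: S(4,0) = 186.3443; S(4,1) = 90.5903; S(4,2) = 44.0400; S(4,3) = 21.4098; S(4,4) = 10.4083
Terminal payoffs V(N, i) = max(K - S_T, 0):
  V(4,0) = 0.000000; V(4,1) = 0.000000; V(4,2) = 1.070000; V(4,3) = 23.700186; V(4,4) = 34.701732
Backward induction: V(k, i) = exp(-r*dt) * [p * V(k+1, i) + (1-p) * V(k+1, i+1)]; then take max(V_cont, immediate exercise) for American.
  V(3,0) = exp(-r*dt) * [p*0.000000 + (1-p)*0.000000] = 0.000000; exercise = 0.000000; V(3,0) = max -> 0.000000
  V(3,1) = exp(-r*dt) * [p*0.000000 + (1-p)*1.070000] = 0.575979; exercise = 0.000000; V(3,1) = max -> 0.575979
  V(3,2) = exp(-r*dt) * [p*1.070000 + (1-p)*23.700186] = 13.223801; exercise = 14.403516; V(3,2) = max -> 14.403516
  V(3,3) = exp(-r*dt) * [p*23.700186 + (1-p)*34.701732] = 29.002490; exercise = 30.182205; V(3,3) = max -> 30.182205
  V(2,0) = exp(-r*dt) * [p*0.000000 + (1-p)*0.575979] = 0.310048; exercise = 0.000000; V(2,0) = max -> 0.310048
  V(2,1) = exp(-r*dt) * [p*0.575979 + (1-p)*14.403516] = 8.004251; exercise = 1.070000; V(2,1) = max -> 8.004251
  V(2,2) = exp(-r*dt) * [p*14.403516 + (1-p)*30.182205] = 22.520472; exercise = 23.700186; V(2,2) = max -> 23.700186
  V(1,0) = exp(-r*dt) * [p*0.310048 + (1-p)*8.004251] = 4.443713; exercise = 0.000000; V(1,0) = max -> 4.443713
  V(1,1) = exp(-r*dt) * [p*8.004251 + (1-p)*23.700186] = 16.244014; exercise = 14.403516; V(1,1) = max -> 16.244014
  V(0,0) = exp(-r*dt) * [p*4.443713 + (1-p)*16.244014] = 10.679580; exercise = 1.070000; V(0,0) = max -> 10.679580


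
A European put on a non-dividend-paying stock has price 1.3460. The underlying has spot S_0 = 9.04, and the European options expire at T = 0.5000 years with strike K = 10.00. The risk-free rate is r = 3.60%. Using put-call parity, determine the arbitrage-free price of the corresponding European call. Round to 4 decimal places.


Answer: Call price = 0.5644

Derivation:
Put-call parity: C - P = S_0 * exp(-qT) - K * exp(-rT).
S_0 * exp(-qT) = 9.0400 * 1.00000000 = 9.04000000
K * exp(-rT) = 10.0000 * 0.98216103 = 9.82161032
C = P + S*exp(-qT) - K*exp(-rT)
C = 1.3460 + 9.04000000 - 9.82161032 = 0.5644


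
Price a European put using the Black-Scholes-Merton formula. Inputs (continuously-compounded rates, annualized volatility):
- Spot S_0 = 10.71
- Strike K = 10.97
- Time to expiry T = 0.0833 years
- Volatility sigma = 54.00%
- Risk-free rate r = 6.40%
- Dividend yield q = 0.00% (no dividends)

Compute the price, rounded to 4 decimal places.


Answer: Price = 0.7771

Derivation:
d1 = (ln(S/K) + (r - q + 0.5*sigma^2) * T) / (sigma * sqrt(T)) = -0.04177034
d2 = d1 - sigma * sqrt(T) = -0.19762374
exp(-rT) = 0.99468299; exp(-qT) = 1.00000000
P = K * exp(-rT) * N(-d2) - S_0 * exp(-qT) * N(-d1)
N(-d1) = 0.51665911; N(-d2) = 0.57833027
P = 10.9700 * 0.99468299 * 0.57833027 - 10.7100 * 1.00000000 * 0.51665911 = 0.7771


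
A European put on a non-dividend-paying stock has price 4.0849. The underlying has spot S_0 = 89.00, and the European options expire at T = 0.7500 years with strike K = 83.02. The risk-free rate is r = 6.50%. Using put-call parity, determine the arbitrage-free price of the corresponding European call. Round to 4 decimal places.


Answer: Call price = 14.0151

Derivation:
Put-call parity: C - P = S_0 * exp(-qT) - K * exp(-rT).
S_0 * exp(-qT) = 89.0000 * 1.00000000 = 89.00000000
K * exp(-rT) = 83.0200 * 0.95241920 = 79.06984238
C = P + S*exp(-qT) - K*exp(-rT)
C = 4.0849 + 89.00000000 - 79.06984238 = 14.0151


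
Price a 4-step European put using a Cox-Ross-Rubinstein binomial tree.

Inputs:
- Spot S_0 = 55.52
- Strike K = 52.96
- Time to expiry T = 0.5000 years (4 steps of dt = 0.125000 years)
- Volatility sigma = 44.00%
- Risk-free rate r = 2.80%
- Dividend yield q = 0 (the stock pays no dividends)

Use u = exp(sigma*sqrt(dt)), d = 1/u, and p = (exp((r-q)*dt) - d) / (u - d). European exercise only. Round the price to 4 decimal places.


Answer: Price = V(0,0) = 5.1312

Derivation:
dt = T/N = 0.125000
u = exp(sigma*sqrt(dt)) = 1.168316; d = 1/u = 0.855933
p = (exp((r-q)*dt) - d) / (u - d) = 0.472411
Discount per step: exp(-r*dt) = 0.996506
Stock lattice S(k, i) with i counting down-moves:
  k=0: S(0,0) = 55.5200
  k=1: S(1,0) = 64.8649; S(1,1) = 47.5214
  k=2: S(2,0) = 75.7827; S(2,1) = 55.5200; S(2,2) = 40.6751
  k=3: S(3,0) = 88.5382; S(3,1) = 64.8649; S(3,2) = 47.5214; S(3,3) = 34.8152
  k=4: S(4,0) = 103.4406; S(4,1) = 75.7827; S(4,2) = 55.5200; S(4,3) = 40.6751; S(4,4) = 29.7994
Terminal payoffs V(N, i) = max(K - S_T, 0):
  V(4,0) = 0.000000; V(4,1) = 0.000000; V(4,2) = 0.000000; V(4,3) = 12.284891; V(4,4) = 23.160568
Backward induction: V(k, i) = exp(-r*dt) * [p * V(k+1, i) + (1-p) * V(k+1, i+1)].
  V(3,0) = exp(-r*dt) * [p*0.000000 + (1-p)*0.000000] = 0.000000
  V(3,1) = exp(-r*dt) * [p*0.000000 + (1-p)*0.000000] = 0.000000
  V(3,2) = exp(-r*dt) * [p*0.000000 + (1-p)*12.284891] = 6.458726
  V(3,3) = exp(-r*dt) * [p*12.284891 + (1-p)*23.160568] = 17.959807
  V(2,0) = exp(-r*dt) * [p*0.000000 + (1-p)*0.000000] = 0.000000
  V(2,1) = exp(-r*dt) * [p*0.000000 + (1-p)*6.458726] = 3.395646
  V(2,2) = exp(-r*dt) * [p*6.458726 + (1-p)*17.959807] = 12.482801
  V(1,0) = exp(-r*dt) * [p*0.000000 + (1-p)*3.395646] = 1.785246
  V(1,1) = exp(-r*dt) * [p*3.395646 + (1-p)*12.482801] = 8.161313
  V(0,0) = exp(-r*dt) * [p*1.785246 + (1-p)*8.161313] = 5.131197


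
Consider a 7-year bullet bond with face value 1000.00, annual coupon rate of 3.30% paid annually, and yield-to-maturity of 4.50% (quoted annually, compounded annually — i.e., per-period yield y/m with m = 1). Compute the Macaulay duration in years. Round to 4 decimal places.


Coupon per period c = face * coupon_rate / m = 33.000000
Periods per year m = 1; per-period yield y/m = 0.045000
Number of cashflows N = 7
Cashflows (t years, CF_t, discount factor 1/(1+y/m)^(m*t), PV):
  t = 1.0000: CF_t = 33.000000, DF = 0.956938, PV = 31.578947
  t = 2.0000: CF_t = 33.000000, DF = 0.915730, PV = 30.219088
  t = 3.0000: CF_t = 33.000000, DF = 0.876297, PV = 28.917788
  t = 4.0000: CF_t = 33.000000, DF = 0.838561, PV = 27.672524
  t = 5.0000: CF_t = 33.000000, DF = 0.802451, PV = 26.480885
  t = 6.0000: CF_t = 33.000000, DF = 0.767896, PV = 25.340559
  t = 7.0000: CF_t = 1033.000000, DF = 0.734828, PV = 759.077797
Price P = sum_t PV_t = 929.287589
Macaulay numerator sum_t t * PV_t:
  t * PV_t at t = 1.0000: 31.578947
  t * PV_t at t = 2.0000: 60.438177
  t * PV_t at t = 3.0000: 86.753364
  t * PV_t at t = 4.0000: 110.690097
  t * PV_t at t = 5.0000: 132.404423
  t * PV_t at t = 6.0000: 152.043356
  t * PV_t at t = 7.0000: 5313.544578
Macaulay duration D = (sum_t t * PV_t) / P = 5887.452942 / 929.287589 = 6.335448

Answer: Macaulay duration = 6.3354 years


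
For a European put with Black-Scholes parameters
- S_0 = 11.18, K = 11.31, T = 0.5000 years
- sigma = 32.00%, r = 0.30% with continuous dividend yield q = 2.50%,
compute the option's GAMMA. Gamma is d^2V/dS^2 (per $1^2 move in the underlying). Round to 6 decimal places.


d1 = 0.0134313943; d2 = -0.2128427757
phi(d1) = 0.3989062970; exp(-qT) = 0.9875778005; exp(-rT) = 0.9985011244
Gamma = exp(-qT) * phi(d1) / (S * sigma * sqrt(T)) = 0.9875778005 * 0.3989062970 / (11.1800 * 0.3200 * 0.7071067812) = 0.155728

Answer: Gamma = 0.155728


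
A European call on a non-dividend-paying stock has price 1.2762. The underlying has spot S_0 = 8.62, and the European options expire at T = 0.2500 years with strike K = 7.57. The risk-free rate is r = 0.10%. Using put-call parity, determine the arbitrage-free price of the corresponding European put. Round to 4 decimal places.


Put-call parity: C - P = S_0 * exp(-qT) - K * exp(-rT).
S_0 * exp(-qT) = 8.6200 * 1.00000000 = 8.62000000
K * exp(-rT) = 7.5700 * 0.99975003 = 7.56810774
P = C - S*exp(-qT) + K*exp(-rT)
P = 1.2762 - 8.62000000 + 7.56810774 = 0.2243

Answer: Put price = 0.2243


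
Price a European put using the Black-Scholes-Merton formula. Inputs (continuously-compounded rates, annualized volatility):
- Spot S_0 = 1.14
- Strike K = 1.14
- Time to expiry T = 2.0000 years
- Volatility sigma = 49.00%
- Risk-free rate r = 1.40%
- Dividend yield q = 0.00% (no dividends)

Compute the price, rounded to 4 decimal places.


Answer: Price = 0.2892

Derivation:
d1 = (ln(S/K) + (r - q + 0.5*sigma^2) * T) / (sigma * sqrt(T)) = 0.38688842
d2 = d1 - sigma * sqrt(T) = -0.30607622
exp(-rT) = 0.97238837; exp(-qT) = 1.00000000
P = K * exp(-rT) * N(-d2) - S_0 * exp(-qT) * N(-d1)
N(-d1) = 0.34941941; N(-d2) = 0.62022669
P = 1.1400 * 0.97238837 * 0.62022669 - 1.1400 * 1.00000000 * 0.34941941 = 0.2892


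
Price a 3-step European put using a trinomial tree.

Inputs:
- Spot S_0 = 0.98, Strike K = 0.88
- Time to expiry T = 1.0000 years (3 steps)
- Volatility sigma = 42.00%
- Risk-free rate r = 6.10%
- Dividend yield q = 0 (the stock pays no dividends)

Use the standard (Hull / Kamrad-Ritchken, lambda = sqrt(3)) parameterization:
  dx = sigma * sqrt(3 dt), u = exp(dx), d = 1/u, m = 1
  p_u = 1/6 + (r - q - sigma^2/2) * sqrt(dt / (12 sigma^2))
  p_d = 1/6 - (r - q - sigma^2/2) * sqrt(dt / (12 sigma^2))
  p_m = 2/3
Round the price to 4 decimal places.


dt = T/N = 0.333333; dx = sigma*sqrt(3*dt) = 0.420000
u = exp(dx) = 1.521962; d = 1/u = 0.657047
p_u = 0.155873, p_m = 0.666667, p_d = 0.177460
Discount per step: exp(-r*dt) = 0.979872
Stock lattice S(k, j) with j the centered position index:
  k=0: S(0,+0) = 0.9800
  k=1: S(1,-1) = 0.6439; S(1,+0) = 0.9800; S(1,+1) = 1.4915
  k=2: S(2,-2) = 0.4231; S(2,-1) = 0.6439; S(2,+0) = 0.9800; S(2,+1) = 1.4915; S(2,+2) = 2.2700
  k=3: S(3,-3) = 0.2780; S(3,-2) = 0.4231; S(3,-1) = 0.6439; S(3,+0) = 0.9800; S(3,+1) = 1.4915; S(3,+2) = 2.2700; S(3,+3) = 3.4549
Terminal payoffs V(N, j) = max(K - S_T, 0):
  V(3,-3) = 0.602019; V(3,-2) = 0.456924; V(3,-1) = 0.236094; V(3,+0) = 0.000000; V(3,+1) = 0.000000; V(3,+2) = 0.000000; V(3,+3) = 0.000000
Backward induction: V(k, j) = exp(-r*dt) * [p_u * V(k+1, j+1) + p_m * V(k+1, j) + p_d * V(k+1, j-1)]
  V(2,-2) = exp(-r*dt) * [p_u*0.236094 + p_m*0.456924 + p_d*0.602019] = 0.439229
  V(2,-1) = exp(-r*dt) * [p_u*0.000000 + p_m*0.236094 + p_d*0.456924] = 0.233682
  V(2,+0) = exp(-r*dt) * [p_u*0.000000 + p_m*0.000000 + p_d*0.236094] = 0.041054
  V(2,+1) = exp(-r*dt) * [p_u*0.000000 + p_m*0.000000 + p_d*0.000000] = 0.000000
  V(2,+2) = exp(-r*dt) * [p_u*0.000000 + p_m*0.000000 + p_d*0.000000] = 0.000000
  V(1,-1) = exp(-r*dt) * [p_u*0.041054 + p_m*0.233682 + p_d*0.439229] = 0.235299
  V(1,+0) = exp(-r*dt) * [p_u*0.000000 + p_m*0.041054 + p_d*0.233682] = 0.067453
  V(1,+1) = exp(-r*dt) * [p_u*0.000000 + p_m*0.000000 + p_d*0.041054] = 0.007139
  V(0,+0) = exp(-r*dt) * [p_u*0.007139 + p_m*0.067453 + p_d*0.235299] = 0.086070

Answer: Price = V(0,0) = 0.0861


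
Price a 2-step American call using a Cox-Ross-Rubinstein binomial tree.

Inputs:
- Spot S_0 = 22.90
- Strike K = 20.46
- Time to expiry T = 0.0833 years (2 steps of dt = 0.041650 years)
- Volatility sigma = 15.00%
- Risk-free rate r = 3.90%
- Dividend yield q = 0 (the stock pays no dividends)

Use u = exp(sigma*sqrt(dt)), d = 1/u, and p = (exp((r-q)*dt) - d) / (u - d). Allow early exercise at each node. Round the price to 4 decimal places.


dt = T/N = 0.041650
u = exp(sigma*sqrt(dt)) = 1.031086; d = 1/u = 0.969851
p = (exp((r-q)*dt) - d) / (u - d) = 0.518896
Discount per step: exp(-r*dt) = 0.998377
Stock lattice S(k, i) with i counting down-moves:
  k=0: S(0,0) = 22.9000
  k=1: S(1,0) = 23.6119; S(1,1) = 22.2096
  k=2: S(2,0) = 24.3459; S(2,1) = 22.9000; S(2,2) = 21.5400
Terminal payoffs V(N, i) = max(S_T - K, 0):
  V(2,0) = 3.885862; V(2,1) = 2.440000; V(2,2) = 1.080005
Backward induction: V(k, i) = exp(-r*dt) * [p * V(k+1, i) + (1-p) * V(k+1, i+1)]; then take max(V_cont, immediate exercise) for American.
  V(1,0) = exp(-r*dt) * [p*3.885862 + (1-p)*2.440000] = 3.185074; exercise = 3.151867; V(1,0) = max -> 3.185074
  V(1,1) = exp(-r*dt) * [p*2.440000 + (1-p)*1.080005] = 1.782802; exercise = 1.749595; V(1,1) = max -> 1.782802
  V(0,0) = exp(-r*dt) * [p*3.185074 + (1-p)*1.782802] = 2.506361; exercise = 2.440000; V(0,0) = max -> 2.506361

Answer: Price = V(0,0) = 2.5064


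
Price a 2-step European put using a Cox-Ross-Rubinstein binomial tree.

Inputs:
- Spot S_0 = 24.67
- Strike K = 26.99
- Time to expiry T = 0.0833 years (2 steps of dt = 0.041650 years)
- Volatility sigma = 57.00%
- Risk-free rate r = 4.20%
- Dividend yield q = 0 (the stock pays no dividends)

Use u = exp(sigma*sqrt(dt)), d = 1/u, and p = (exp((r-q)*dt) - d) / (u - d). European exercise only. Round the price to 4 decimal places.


Answer: Price = V(0,0) = 3.1707

Derivation:
dt = T/N = 0.041650
u = exp(sigma*sqrt(dt)) = 1.123364; d = 1/u = 0.890184
p = (exp((r-q)*dt) - d) / (u - d) = 0.478459
Discount per step: exp(-r*dt) = 0.998252
Stock lattice S(k, i) with i counting down-moves:
  k=0: S(0,0) = 24.6700
  k=1: S(1,0) = 27.7134; S(1,1) = 21.9608
  k=2: S(2,0) = 31.1322; S(2,1) = 24.6700; S(2,2) = 19.5492
Terminal payoffs V(N, i) = max(K - S_T, 0):
  V(2,0) = 0.000000; V(2,1) = 2.320000; V(2,2) = 7.440828
Backward induction: V(k, i) = exp(-r*dt) * [p * V(k+1, i) + (1-p) * V(k+1, i+1)].
  V(1,0) = exp(-r*dt) * [p*0.000000 + (1-p)*2.320000] = 1.207860
  V(1,1) = exp(-r*dt) * [p*2.320000 + (1-p)*7.440828] = 4.981997
  V(0,0) = exp(-r*dt) * [p*1.207860 + (1-p)*4.981997] = 3.170674


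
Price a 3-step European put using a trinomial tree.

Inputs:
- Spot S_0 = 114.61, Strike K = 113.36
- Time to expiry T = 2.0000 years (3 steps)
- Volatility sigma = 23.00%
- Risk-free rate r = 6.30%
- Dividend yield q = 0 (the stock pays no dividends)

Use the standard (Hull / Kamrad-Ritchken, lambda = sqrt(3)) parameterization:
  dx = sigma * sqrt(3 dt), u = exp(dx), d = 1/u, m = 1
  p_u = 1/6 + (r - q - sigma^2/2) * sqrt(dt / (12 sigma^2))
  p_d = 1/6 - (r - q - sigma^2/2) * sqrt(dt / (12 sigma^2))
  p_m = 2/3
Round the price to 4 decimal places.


Answer: Price = V(0,0) = 6.6294

Derivation:
dt = T/N = 0.666667; dx = sigma*sqrt(3*dt) = 0.325269
u = exp(dx) = 1.384403; d = 1/u = 0.722333
p_u = 0.204123, p_m = 0.666667, p_d = 0.129211
Discount per step: exp(-r*dt) = 0.958870
Stock lattice S(k, j) with j the centered position index:
  k=0: S(0,+0) = 114.6100
  k=1: S(1,-1) = 82.7866; S(1,+0) = 114.6100; S(1,+1) = 158.6664
  k=2: S(2,-2) = 59.7995; S(2,-1) = 82.7866; S(2,+0) = 114.6100; S(2,+1) = 158.6664; S(2,+2) = 219.6583
  k=3: S(3,-3) = 43.1951; S(3,-2) = 59.7995; S(3,-1) = 82.7866; S(3,+0) = 114.6100; S(3,+1) = 158.6664; S(3,+2) = 219.6583; S(3,+3) = 304.0957
Terminal payoffs V(N, j) = max(K - S_T, 0):
  V(3,-3) = 70.164872; V(3,-2) = 53.560529; V(3,-1) = 30.573422; V(3,+0) = 0.000000; V(3,+1) = 0.000000; V(3,+2) = 0.000000; V(3,+3) = 0.000000
Backward induction: V(k, j) = exp(-r*dt) * [p_u * V(k+1, j+1) + p_m * V(k+1, j) + p_d * V(k+1, j-1)]
  V(2,-2) = exp(-r*dt) * [p_u*30.573422 + p_m*53.560529 + p_d*70.164872] = 48.915583
  V(2,-1) = exp(-r*dt) * [p_u*0.000000 + p_m*30.573422 + p_d*53.560529] = 26.179892
  V(2,+0) = exp(-r*dt) * [p_u*0.000000 + p_m*0.000000 + p_d*30.573422] = 3.787926
  V(2,+1) = exp(-r*dt) * [p_u*0.000000 + p_m*0.000000 + p_d*0.000000] = 0.000000
  V(2,+2) = exp(-r*dt) * [p_u*0.000000 + p_m*0.000000 + p_d*0.000000] = 0.000000
  V(1,-1) = exp(-r*dt) * [p_u*3.787926 + p_m*26.179892 + p_d*48.915583] = 23.537252
  V(1,+0) = exp(-r*dt) * [p_u*0.000000 + p_m*3.787926 + p_d*26.179892] = 5.665004
  V(1,+1) = exp(-r*dt) * [p_u*0.000000 + p_m*0.000000 + p_d*3.787926] = 0.469309
  V(0,+0) = exp(-r*dt) * [p_u*0.469309 + p_m*5.665004 + p_d*23.537252] = 6.629363


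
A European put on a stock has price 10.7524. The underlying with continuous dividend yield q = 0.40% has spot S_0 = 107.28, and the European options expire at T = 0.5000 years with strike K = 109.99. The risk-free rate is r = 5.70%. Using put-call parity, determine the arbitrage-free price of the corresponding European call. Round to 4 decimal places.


Put-call parity: C - P = S_0 * exp(-qT) - K * exp(-rT).
S_0 * exp(-qT) = 107.2800 * 0.99800200 = 107.06565442
K * exp(-rT) = 109.9900 * 0.97190229 = 106.89953333
C = P + S*exp(-qT) - K*exp(-rT)
C = 10.7524 + 107.06565442 - 106.89953333 = 10.9185

Answer: Call price = 10.9185


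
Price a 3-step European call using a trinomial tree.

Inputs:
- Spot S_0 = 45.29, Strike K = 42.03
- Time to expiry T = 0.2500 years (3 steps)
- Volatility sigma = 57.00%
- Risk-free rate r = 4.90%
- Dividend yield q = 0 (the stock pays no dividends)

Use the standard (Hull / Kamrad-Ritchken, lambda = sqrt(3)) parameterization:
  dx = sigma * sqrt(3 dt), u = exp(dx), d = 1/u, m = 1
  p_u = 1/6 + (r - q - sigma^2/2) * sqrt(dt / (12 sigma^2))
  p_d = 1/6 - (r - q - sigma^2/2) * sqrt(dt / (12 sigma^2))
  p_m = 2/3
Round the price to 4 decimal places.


dt = T/N = 0.083333; dx = sigma*sqrt(3*dt) = 0.285000
u = exp(dx) = 1.329762; d = 1/u = 0.752014
p_u = 0.150080, p_m = 0.666667, p_d = 0.183253
Discount per step: exp(-r*dt) = 0.995925
Stock lattice S(k, j) with j the centered position index:
  k=0: S(0,+0) = 45.2900
  k=1: S(1,-1) = 34.0587; S(1,+0) = 45.2900; S(1,+1) = 60.2249
  k=2: S(2,-2) = 25.6126; S(2,-1) = 34.0587; S(2,+0) = 45.2900; S(2,+1) = 60.2249; S(2,+2) = 80.0848
  k=3: S(3,-3) = 19.2611; S(3,-2) = 25.6126; S(3,-1) = 34.0587; S(3,+0) = 45.2900; S(3,+1) = 60.2249; S(3,+2) = 80.0848; S(3,+3) = 106.4937
Terminal payoffs V(N, j) = max(S_T - K, 0):
  V(3,-3) = 0.000000; V(3,-2) = 0.000000; V(3,-1) = 0.000000; V(3,+0) = 3.260000; V(3,+1) = 18.194922; V(3,+2) = 38.054815; V(3,+3) = 64.463746
Backward induction: V(k, j) = exp(-r*dt) * [p_u * V(k+1, j+1) + p_m * V(k+1, j) + p_d * V(k+1, j-1)]
  V(2,-2) = exp(-r*dt) * [p_u*0.000000 + p_m*0.000000 + p_d*0.000000] = 0.000000
  V(2,-1) = exp(-r*dt) * [p_u*3.260000 + p_m*0.000000 + p_d*0.000000] = 0.487268
  V(2,+0) = exp(-r*dt) * [p_u*18.194922 + p_m*3.260000 + p_d*0.000000] = 4.884051
  V(2,+1) = exp(-r*dt) * [p_u*38.054815 + p_m*18.194922 + p_d*3.260000] = 18.363497
  V(2,+2) = exp(-r*dt) * [p_u*64.463746 + p_m*38.054815 + p_d*18.194922] = 38.222500
  V(1,-1) = exp(-r*dt) * [p_u*4.884051 + p_m*0.487268 + p_d*0.000000] = 1.053535
  V(1,+0) = exp(-r*dt) * [p_u*18.363497 + p_m*4.884051 + p_d*0.487268] = 6.076465
  V(1,+1) = exp(-r*dt) * [p_u*38.222500 + p_m*18.363497 + p_d*4.884051] = 18.796886
  V(0,+0) = exp(-r*dt) * [p_u*18.796886 + p_m*6.076465 + p_d*1.053535] = 7.036294

Answer: Price = V(0,0) = 7.0363


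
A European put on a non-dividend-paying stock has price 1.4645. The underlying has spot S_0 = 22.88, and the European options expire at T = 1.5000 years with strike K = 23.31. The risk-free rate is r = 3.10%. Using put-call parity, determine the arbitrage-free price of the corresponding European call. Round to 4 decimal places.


Answer: Call price = 2.0936

Derivation:
Put-call parity: C - P = S_0 * exp(-qT) - K * exp(-rT).
S_0 * exp(-qT) = 22.8800 * 1.00000000 = 22.88000000
K * exp(-rT) = 23.3100 * 0.95456456 = 22.25089991
C = P + S*exp(-qT) - K*exp(-rT)
C = 1.4645 + 22.88000000 - 22.25089991 = 2.0936


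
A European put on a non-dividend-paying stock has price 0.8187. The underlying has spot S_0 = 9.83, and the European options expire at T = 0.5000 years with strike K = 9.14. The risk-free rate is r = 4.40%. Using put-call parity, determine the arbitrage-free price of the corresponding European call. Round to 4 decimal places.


Put-call parity: C - P = S_0 * exp(-qT) - K * exp(-rT).
S_0 * exp(-qT) = 9.8300 * 1.00000000 = 9.83000000
K * exp(-rT) = 9.1400 * 0.97824024 = 8.94111575
C = P + S*exp(-qT) - K*exp(-rT)
C = 0.8187 + 9.83000000 - 8.94111575 = 1.7076

Answer: Call price = 1.7076


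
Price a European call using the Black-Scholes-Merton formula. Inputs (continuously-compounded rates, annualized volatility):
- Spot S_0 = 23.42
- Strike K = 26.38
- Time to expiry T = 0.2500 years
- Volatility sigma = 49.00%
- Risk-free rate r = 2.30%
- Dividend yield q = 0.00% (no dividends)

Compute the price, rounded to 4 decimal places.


d1 = (ln(S/K) + (r - q + 0.5*sigma^2) * T) / (sigma * sqrt(T)) = -0.33980934
d2 = d1 - sigma * sqrt(T) = -0.58480934
exp(-rT) = 0.99426650; exp(-qT) = 1.00000000
C = S_0 * exp(-qT) * N(d1) - K * exp(-rT) * N(d2)
N(d1) = 0.36700006; N(d2) = 0.27933796
C = 23.4200 * 1.00000000 * 0.36700006 - 26.3800 * 0.99426650 * 0.27933796 = 1.2685

Answer: Price = 1.2685


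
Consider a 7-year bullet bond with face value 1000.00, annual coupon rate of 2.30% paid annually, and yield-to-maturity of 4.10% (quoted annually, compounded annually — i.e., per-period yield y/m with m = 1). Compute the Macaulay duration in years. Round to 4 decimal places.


Answer: Macaulay duration = 6.5129 years

Derivation:
Coupon per period c = face * coupon_rate / m = 23.000000
Periods per year m = 1; per-period yield y/m = 0.041000
Number of cashflows N = 7
Cashflows (t years, CF_t, discount factor 1/(1+y/m)^(m*t), PV):
  t = 1.0000: CF_t = 23.000000, DF = 0.960615, PV = 22.094140
  t = 2.0000: CF_t = 23.000000, DF = 0.922781, PV = 21.223958
  t = 3.0000: CF_t = 23.000000, DF = 0.886437, PV = 20.388048
  t = 4.0000: CF_t = 23.000000, DF = 0.851524, PV = 19.585061
  t = 5.0000: CF_t = 23.000000, DF = 0.817987, PV = 18.813699
  t = 6.0000: CF_t = 23.000000, DF = 0.785770, PV = 18.072717
  t = 7.0000: CF_t = 1023.000000, DF = 0.754823, PV = 772.183517
Price P = sum_t PV_t = 892.361140
Macaulay numerator sum_t t * PV_t:
  t * PV_t at t = 1.0000: 22.094140
  t * PV_t at t = 2.0000: 42.447916
  t * PV_t at t = 3.0000: 61.164144
  t * PV_t at t = 4.0000: 78.340242
  t * PV_t at t = 5.0000: 94.068494
  t * PV_t at t = 6.0000: 108.436305
  t * PV_t at t = 7.0000: 5405.284621
Macaulay duration D = (sum_t t * PV_t) / P = 5811.835863 / 892.361140 = 6.512874


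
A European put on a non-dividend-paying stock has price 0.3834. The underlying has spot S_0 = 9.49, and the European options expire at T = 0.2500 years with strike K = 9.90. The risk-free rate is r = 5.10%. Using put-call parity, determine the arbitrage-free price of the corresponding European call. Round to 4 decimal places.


Answer: Call price = 0.0988

Derivation:
Put-call parity: C - P = S_0 * exp(-qT) - K * exp(-rT).
S_0 * exp(-qT) = 9.4900 * 1.00000000 = 9.49000000
K * exp(-rT) = 9.9000 * 0.98733094 = 9.77457628
C = P + S*exp(-qT) - K*exp(-rT)
C = 0.3834 + 9.49000000 - 9.77457628 = 0.0988


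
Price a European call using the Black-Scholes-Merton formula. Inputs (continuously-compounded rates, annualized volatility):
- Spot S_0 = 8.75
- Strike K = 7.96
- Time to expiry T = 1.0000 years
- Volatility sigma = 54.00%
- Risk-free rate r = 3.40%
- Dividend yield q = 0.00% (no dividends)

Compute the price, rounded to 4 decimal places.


Answer: Price = 2.3261

Derivation:
d1 = (ln(S/K) + (r - q + 0.5*sigma^2) * T) / (sigma * sqrt(T)) = 0.50819389
d2 = d1 - sigma * sqrt(T) = -0.03180611
exp(-rT) = 0.96657150; exp(-qT) = 1.00000000
C = S_0 * exp(-qT) * N(d1) - K * exp(-rT) * N(d2)
N(d1) = 0.69434131; N(d2) = 0.48731334
C = 8.7500 * 1.00000000 * 0.69434131 - 7.9600 * 0.96657150 * 0.48731334 = 2.3261


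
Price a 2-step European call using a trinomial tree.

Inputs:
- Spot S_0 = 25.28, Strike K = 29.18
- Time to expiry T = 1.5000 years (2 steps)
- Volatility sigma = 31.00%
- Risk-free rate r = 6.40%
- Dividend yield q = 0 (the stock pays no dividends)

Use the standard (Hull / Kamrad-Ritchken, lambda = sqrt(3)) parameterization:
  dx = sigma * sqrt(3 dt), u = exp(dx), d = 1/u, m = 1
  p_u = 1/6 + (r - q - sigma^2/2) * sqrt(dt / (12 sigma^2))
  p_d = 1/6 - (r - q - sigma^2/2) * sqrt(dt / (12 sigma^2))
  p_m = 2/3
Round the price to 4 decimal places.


dt = T/N = 0.750000; dx = sigma*sqrt(3*dt) = 0.465000
u = exp(dx) = 1.592014; d = 1/u = 0.628135
p_u = 0.179530, p_m = 0.666667, p_d = 0.153804
Discount per step: exp(-r*dt) = 0.953134
Stock lattice S(k, j) with j the centered position index:
  k=0: S(0,+0) = 25.2800
  k=1: S(1,-1) = 15.8793; S(1,+0) = 25.2800; S(1,+1) = 40.2461
  k=2: S(2,-2) = 9.9743; S(2,-1) = 15.8793; S(2,+0) = 25.2800; S(2,+1) = 40.2461; S(2,+2) = 64.0724
Terminal payoffs V(N, j) = max(S_T - K, 0):
  V(2,-2) = 0.000000; V(2,-1) = 0.000000; V(2,+0) = 0.000000; V(2,+1) = 11.066119; V(2,+2) = 34.892392
Backward induction: V(k, j) = exp(-r*dt) * [p_u * V(k+1, j+1) + p_m * V(k+1, j) + p_d * V(k+1, j-1)]
  V(1,-1) = exp(-r*dt) * [p_u*0.000000 + p_m*0.000000 + p_d*0.000000] = 0.000000
  V(1,+0) = exp(-r*dt) * [p_u*11.066119 + p_m*0.000000 + p_d*0.000000] = 1.893587
  V(1,+1) = exp(-r*dt) * [p_u*34.892392 + p_m*11.066119 + p_d*0.000000] = 13.002297
  V(0,+0) = exp(-r*dt) * [p_u*13.002297 + p_m*1.893587 + p_d*0.000000] = 3.428125

Answer: Price = V(0,0) = 3.4281


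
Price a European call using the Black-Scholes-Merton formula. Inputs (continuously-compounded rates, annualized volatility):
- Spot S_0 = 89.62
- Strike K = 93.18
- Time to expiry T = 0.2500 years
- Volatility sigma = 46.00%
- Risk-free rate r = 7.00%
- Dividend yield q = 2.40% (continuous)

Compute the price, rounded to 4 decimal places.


d1 = (ln(S/K) + (r - q + 0.5*sigma^2) * T) / (sigma * sqrt(T)) = -0.00436781
d2 = d1 - sigma * sqrt(T) = -0.23436781
exp(-rT) = 0.98265224; exp(-qT) = 0.99401796
C = S_0 * exp(-qT) * N(d1) - K * exp(-rT) * N(d2)
N(d1) = 0.49825750; N(d2) = 0.40734972
C = 89.6200 * 0.99401796 * 0.49825750 - 93.1800 * 0.98265224 * 0.40734972 = 7.0883

Answer: Price = 7.0883
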